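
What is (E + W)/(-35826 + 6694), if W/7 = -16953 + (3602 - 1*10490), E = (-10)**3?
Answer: 167887/29132 ≈ 5.7630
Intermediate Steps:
E = -1000
W = -166887 (W = 7*(-16953 + (3602 - 1*10490)) = 7*(-16953 + (3602 - 10490)) = 7*(-16953 - 6888) = 7*(-23841) = -166887)
(E + W)/(-35826 + 6694) = (-1000 - 166887)/(-35826 + 6694) = -167887/(-29132) = -167887*(-1/29132) = 167887/29132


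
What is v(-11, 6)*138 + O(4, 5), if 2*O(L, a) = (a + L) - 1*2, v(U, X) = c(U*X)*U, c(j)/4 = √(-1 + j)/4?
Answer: 7/2 - 1518*I*√67 ≈ 3.5 - 12425.0*I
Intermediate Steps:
c(j) = √(-1 + j) (c(j) = 4*(√(-1 + j)/4) = √(-1 + j))
v(U, X) = U*√(-1 + U*X) (v(U, X) = √(-1 + U*X)*U = U*√(-1 + U*X))
O(L, a) = -1 + L/2 + a/2 (O(L, a) = ((a + L) - 1*2)/2 = ((L + a) - 2)/2 = (-2 + L + a)/2 = -1 + L/2 + a/2)
v(-11, 6)*138 + O(4, 5) = -11*√(-1 - 11*6)*138 + (-1 + (½)*4 + (½)*5) = -11*√(-1 - 66)*138 + (-1 + 2 + 5/2) = -11*I*√67*138 + 7/2 = -1518*I*√67 + 7/2 = 7/2 - 1518*I*√67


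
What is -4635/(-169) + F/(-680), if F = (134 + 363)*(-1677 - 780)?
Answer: 209522601/114920 ≈ 1823.2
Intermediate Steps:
F = -1221129 (F = 497*(-2457) = -1221129)
-4635/(-169) + F/(-680) = -4635/(-169) - 1221129/(-680) = -4635*(-1/169) - 1221129*(-1/680) = 4635/169 + 1221129/680 = 209522601/114920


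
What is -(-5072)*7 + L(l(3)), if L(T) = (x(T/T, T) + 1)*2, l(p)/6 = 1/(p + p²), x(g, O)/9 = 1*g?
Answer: 35524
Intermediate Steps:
x(g, O) = 9*g (x(g, O) = 9*(1*g) = 9*g)
l(p) = 6/(p + p²)
L(T) = 20 (L(T) = (9*(T/T) + 1)*2 = (9*1 + 1)*2 = (9 + 1)*2 = 10*2 = 20)
-(-5072)*7 + L(l(3)) = -(-5072)*7 + 20 = -317*(-112) + 20 = 35504 + 20 = 35524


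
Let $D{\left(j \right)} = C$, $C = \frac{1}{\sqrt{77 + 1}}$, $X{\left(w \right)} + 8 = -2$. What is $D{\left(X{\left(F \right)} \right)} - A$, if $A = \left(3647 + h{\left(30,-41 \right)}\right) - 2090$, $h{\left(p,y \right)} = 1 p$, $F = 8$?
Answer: $-1587 + \frac{\sqrt{78}}{78} \approx -1586.9$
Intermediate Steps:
$X{\left(w \right)} = -10$ ($X{\left(w \right)} = -8 - 2 = -10$)
$h{\left(p,y \right)} = p$
$A = 1587$ ($A = \left(3647 + 30\right) - 2090 = 3677 - 2090 = 1587$)
$C = \frac{\sqrt{78}}{78}$ ($C = \frac{1}{\sqrt{78}} = \frac{\sqrt{78}}{78} \approx 0.11323$)
$D{\left(j \right)} = \frac{\sqrt{78}}{78}$
$D{\left(X{\left(F \right)} \right)} - A = \frac{\sqrt{78}}{78} - 1587 = -1587 + \frac{\sqrt{78}}{78}$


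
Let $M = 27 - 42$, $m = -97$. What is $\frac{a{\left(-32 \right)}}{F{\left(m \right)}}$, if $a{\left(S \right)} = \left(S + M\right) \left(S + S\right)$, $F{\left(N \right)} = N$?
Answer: $- \frac{3008}{97} \approx -31.01$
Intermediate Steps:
$M = -15$ ($M = 27 - 42 = -15$)
$a{\left(S \right)} = 2 S \left(-15 + S\right)$ ($a{\left(S \right)} = \left(S - 15\right) \left(S + S\right) = \left(-15 + S\right) 2 S = 2 S \left(-15 + S\right)$)
$\frac{a{\left(-32 \right)}}{F{\left(m \right)}} = \frac{2 \left(-32\right) \left(-15 - 32\right)}{-97} = 2 \left(-32\right) \left(-47\right) \left(- \frac{1}{97}\right) = 3008 \left(- \frac{1}{97}\right) = - \frac{3008}{97}$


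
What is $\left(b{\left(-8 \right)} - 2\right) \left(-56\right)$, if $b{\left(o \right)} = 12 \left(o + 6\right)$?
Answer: $1456$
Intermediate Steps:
$b{\left(o \right)} = 72 + 12 o$ ($b{\left(o \right)} = 12 \left(6 + o\right) = 72 + 12 o$)
$\left(b{\left(-8 \right)} - 2\right) \left(-56\right) = \left(\left(72 + 12 \left(-8\right)\right) - 2\right) \left(-56\right) = \left(\left(72 - 96\right) - 2\right) \left(-56\right) = \left(-24 - 2\right) \left(-56\right) = \left(-26\right) \left(-56\right) = 1456$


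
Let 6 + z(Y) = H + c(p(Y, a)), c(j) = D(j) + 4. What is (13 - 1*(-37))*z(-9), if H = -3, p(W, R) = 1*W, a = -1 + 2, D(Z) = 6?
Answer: 50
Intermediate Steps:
a = 1
p(W, R) = W
c(j) = 10 (c(j) = 6 + 4 = 10)
z(Y) = 1 (z(Y) = -6 + (-3 + 10) = -6 + 7 = 1)
(13 - 1*(-37))*z(-9) = (13 - 1*(-37))*1 = (13 + 37)*1 = 50*1 = 50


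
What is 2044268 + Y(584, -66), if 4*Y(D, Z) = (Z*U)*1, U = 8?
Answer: 2044136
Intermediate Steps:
Y(D, Z) = 2*Z (Y(D, Z) = ((Z*8)*1)/4 = ((8*Z)*1)/4 = (8*Z)/4 = 2*Z)
2044268 + Y(584, -66) = 2044268 + 2*(-66) = 2044268 - 132 = 2044136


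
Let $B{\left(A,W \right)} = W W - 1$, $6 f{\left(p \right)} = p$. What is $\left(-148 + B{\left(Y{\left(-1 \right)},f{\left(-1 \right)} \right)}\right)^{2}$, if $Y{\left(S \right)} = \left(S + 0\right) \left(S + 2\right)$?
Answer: $\frac{28761769}{1296} \approx 22193.0$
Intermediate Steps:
$f{\left(p \right)} = \frac{p}{6}$
$Y{\left(S \right)} = S \left(2 + S\right)$
$B{\left(A,W \right)} = -1 + W^{2}$ ($B{\left(A,W \right)} = W^{2} - 1 = -1 + W^{2}$)
$\left(-148 + B{\left(Y{\left(-1 \right)},f{\left(-1 \right)} \right)}\right)^{2} = \left(-148 - \left(1 - \left(\frac{1}{6} \left(-1\right)\right)^{2}\right)\right)^{2} = \left(-148 - \left(1 - \left(- \frac{1}{6}\right)^{2}\right)\right)^{2} = \left(-148 + \left(-1 + \frac{1}{36}\right)\right)^{2} = \left(-148 - \frac{35}{36}\right)^{2} = \left(- \frac{5363}{36}\right)^{2} = \frac{28761769}{1296}$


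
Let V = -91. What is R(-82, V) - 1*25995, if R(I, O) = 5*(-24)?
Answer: -26115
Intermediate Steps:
R(I, O) = -120
R(-82, V) - 1*25995 = -120 - 1*25995 = -120 - 25995 = -26115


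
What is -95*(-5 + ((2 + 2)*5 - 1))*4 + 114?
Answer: -5206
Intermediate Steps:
-95*(-5 + ((2 + 2)*5 - 1))*4 + 114 = -95*(-5 + (4*5 - 1))*4 + 114 = -95*(-5 + (20 - 1))*4 + 114 = -95*(-5 + 19)*4 + 114 = -1330*4 + 114 = -95*56 + 114 = -5320 + 114 = -5206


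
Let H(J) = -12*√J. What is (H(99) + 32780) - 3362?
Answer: 29418 - 36*√11 ≈ 29299.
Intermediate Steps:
(H(99) + 32780) - 3362 = (-36*√11 + 32780) - 3362 = (32780 - 36*√11) - 3362 = 29418 - 36*√11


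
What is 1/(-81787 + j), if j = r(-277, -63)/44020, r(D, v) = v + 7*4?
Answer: -8804/720052755 ≈ -1.2227e-5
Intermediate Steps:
r(D, v) = 28 + v (r(D, v) = v + 28 = 28 + v)
j = -7/8804 (j = (28 - 63)/44020 = -35*1/44020 = -7/8804 ≈ -0.00079509)
1/(-81787 + j) = 1/(-81787 - 7/8804) = 1/(-720052755/8804) = -8804/720052755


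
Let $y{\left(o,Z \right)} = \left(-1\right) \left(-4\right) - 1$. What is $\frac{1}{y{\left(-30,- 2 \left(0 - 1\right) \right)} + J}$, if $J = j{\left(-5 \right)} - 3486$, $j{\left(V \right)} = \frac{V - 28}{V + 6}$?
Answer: $- \frac{1}{3516} \approx -0.00028441$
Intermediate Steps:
$y{\left(o,Z \right)} = 3$ ($y{\left(o,Z \right)} = 4 - 1 = 3$)
$j{\left(V \right)} = \frac{-28 + V}{6 + V}$
$J = -3519$ ($J = \frac{-28 - 5}{6 - 5} - 3486 = 1^{-1} \left(-33\right) - 3486 = 1 \left(-33\right) - 3486 = -33 - 3486 = -3519$)
$\frac{1}{y{\left(-30,- 2 \left(0 - 1\right) \right)} + J} = \frac{1}{3 - 3519} = \frac{1}{-3516} = - \frac{1}{3516}$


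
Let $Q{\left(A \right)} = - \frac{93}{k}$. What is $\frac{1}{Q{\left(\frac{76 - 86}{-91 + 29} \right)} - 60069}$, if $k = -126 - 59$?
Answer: $- \frac{185}{11112672} \approx -1.6648 \cdot 10^{-5}$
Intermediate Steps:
$k = -185$
$Q{\left(A \right)} = \frac{93}{185}$ ($Q{\left(A \right)} = - \frac{93}{-185} = \left(-93\right) \left(- \frac{1}{185}\right) = \frac{93}{185}$)
$\frac{1}{Q{\left(\frac{76 - 86}{-91 + 29} \right)} - 60069} = \frac{1}{\frac{93}{185} - 60069} = \frac{1}{- \frac{11112672}{185}} = - \frac{185}{11112672}$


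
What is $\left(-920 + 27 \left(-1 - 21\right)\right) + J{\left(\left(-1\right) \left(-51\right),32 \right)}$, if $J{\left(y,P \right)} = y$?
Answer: $-1463$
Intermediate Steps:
$\left(-920 + 27 \left(-1 - 21\right)\right) + J{\left(\left(-1\right) \left(-51\right),32 \right)} = \left(-920 + 27 \left(-1 - 21\right)\right) - -51 = \left(-920 + 27 \left(-22\right)\right) + 51 = \left(-920 - 594\right) + 51 = -1514 + 51 = -1463$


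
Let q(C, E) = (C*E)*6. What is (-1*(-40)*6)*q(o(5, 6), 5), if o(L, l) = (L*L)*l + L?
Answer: 1116000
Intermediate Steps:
o(L, l) = L + l*L² (o(L, l) = L²*l + L = l*L² + L = L + l*L²)
q(C, E) = 6*C*E
(-1*(-40)*6)*q(o(5, 6), 5) = (-1*(-40)*6)*(6*(5*(1 + 5*6))*5) = (40*6)*(6*(5*(1 + 30))*5) = 240*(6*(5*31)*5) = 240*(6*155*5) = 240*4650 = 1116000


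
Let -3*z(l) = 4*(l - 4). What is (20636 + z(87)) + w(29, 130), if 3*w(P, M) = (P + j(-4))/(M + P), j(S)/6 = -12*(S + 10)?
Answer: 9790181/477 ≈ 20525.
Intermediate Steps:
j(S) = -720 - 72*S (j(S) = 6*(-12*(S + 10)) = 6*(-12*(10 + S)) = 6*(-120 - 12*S) = -720 - 72*S)
z(l) = 16/3 - 4*l/3 (z(l) = -4*(l - 4)/3 = -4*(-4 + l)/3 = -(-16 + 4*l)/3 = 16/3 - 4*l/3)
w(P, M) = (-432 + P)/(3*(M + P)) (w(P, M) = ((P + (-720 - 72*(-4)))/(M + P))/3 = ((P + (-720 + 288))/(M + P))/3 = ((P - 432)/(M + P))/3 = ((-432 + P)/(M + P))/3 = (-432 + P)/(3*(M + P)))
(20636 + z(87)) + w(29, 130) = (20636 + (16/3 - 4/3*87)) + (-144 + (⅓)*29)/(130 + 29) = (20636 + (16/3 - 116)) + (-144 + 29/3)/159 = (20636 - 332/3) + (1/159)*(-403/3) = 61576/3 - 403/477 = 9790181/477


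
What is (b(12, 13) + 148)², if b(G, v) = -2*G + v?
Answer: 18769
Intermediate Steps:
b(G, v) = v - 2*G
(b(12, 13) + 148)² = ((13 - 2*12) + 148)² = ((13 - 24) + 148)² = (-11 + 148)² = 137² = 18769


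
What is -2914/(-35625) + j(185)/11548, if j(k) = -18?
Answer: 16504811/205698750 ≈ 0.080238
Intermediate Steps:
-2914/(-35625) + j(185)/11548 = -2914/(-35625) - 18/11548 = -2914*(-1/35625) - 18*1/11548 = 2914/35625 - 9/5774 = 16504811/205698750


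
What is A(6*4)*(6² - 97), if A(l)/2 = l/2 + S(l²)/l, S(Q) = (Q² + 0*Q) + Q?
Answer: -1690920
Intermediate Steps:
S(Q) = Q + Q² (S(Q) = (Q² + 0) + Q = Q² + Q = Q + Q²)
A(l) = l + 2*l*(1 + l²) (A(l) = 2*(l/2 + (l²*(1 + l²))/l) = 2*(l*(½) + l*(1 + l²)) = 2*(l/2 + l*(1 + l²)) = l + 2*l*(1 + l²))
A(6*4)*(6² - 97) = ((6*4)*(3 + 2*(6*4)²))*(6² - 97) = (24*(3 + 2*24²))*(36 - 97) = (24*(3 + 2*576))*(-61) = (24*(3 + 1152))*(-61) = (24*1155)*(-61) = 27720*(-61) = -1690920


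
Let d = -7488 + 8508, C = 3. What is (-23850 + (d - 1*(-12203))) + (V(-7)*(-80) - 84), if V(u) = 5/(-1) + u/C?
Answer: -30373/3 ≈ -10124.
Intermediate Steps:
d = 1020
V(u) = -5 + u/3 (V(u) = 5/(-1) + u/3 = 5*(-1) + u*(1/3) = -5 + u/3)
(-23850 + (d - 1*(-12203))) + (V(-7)*(-80) - 84) = (-23850 + (1020 - 1*(-12203))) + ((-5 + (1/3)*(-7))*(-80) - 84) = (-23850 + (1020 + 12203)) + ((-5 - 7/3)*(-80) - 84) = (-23850 + 13223) + (-22/3*(-80) - 84) = -10627 + (1760/3 - 84) = -10627 + 1508/3 = -30373/3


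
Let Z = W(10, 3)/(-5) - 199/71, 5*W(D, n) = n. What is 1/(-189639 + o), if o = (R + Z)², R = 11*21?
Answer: -3150625/433588377806 ≈ -7.2664e-6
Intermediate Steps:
W(D, n) = n/5
R = 231
Z = -5188/1775 (Z = ((⅕)*3)/(-5) - 199/71 = (⅗)*(-⅕) - 199*1/71 = -3/25 - 199/71 = -5188/1775 ≈ -2.9228)
o = 163892996569/3150625 (o = (231 - 5188/1775)² = (404837/1775)² = 163892996569/3150625 ≈ 52019.)
1/(-189639 + o) = 1/(-189639 + 163892996569/3150625) = 1/(-433588377806/3150625) = -3150625/433588377806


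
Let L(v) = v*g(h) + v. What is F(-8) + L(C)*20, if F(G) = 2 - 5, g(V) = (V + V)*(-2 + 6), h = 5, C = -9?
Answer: -7383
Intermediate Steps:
g(V) = 8*V (g(V) = (2*V)*4 = 8*V)
F(G) = -3
L(v) = 41*v (L(v) = v*(8*5) + v = v*40 + v = 40*v + v = 41*v)
F(-8) + L(C)*20 = -3 + (41*(-9))*20 = -3 - 369*20 = -3 - 7380 = -7383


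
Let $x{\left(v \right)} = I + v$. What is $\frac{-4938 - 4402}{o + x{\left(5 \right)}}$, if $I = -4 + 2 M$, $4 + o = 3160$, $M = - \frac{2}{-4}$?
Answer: $- \frac{4670}{1579} \approx -2.9576$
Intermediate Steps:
$M = \frac{1}{2}$ ($M = \left(-2\right) \left(- \frac{1}{4}\right) = \frac{1}{2} \approx 0.5$)
$o = 3156$ ($o = -4 + 3160 = 3156$)
$I = -3$ ($I = -4 + 2 \cdot \frac{1}{2} = -4 + 1 = -3$)
$x{\left(v \right)} = -3 + v$
$\frac{-4938 - 4402}{o + x{\left(5 \right)}} = \frac{-4938 - 4402}{3156 + \left(-3 + 5\right)} = - \frac{9340}{3156 + 2} = - \frac{9340}{3158} = \left(-9340\right) \frac{1}{3158} = - \frac{4670}{1579}$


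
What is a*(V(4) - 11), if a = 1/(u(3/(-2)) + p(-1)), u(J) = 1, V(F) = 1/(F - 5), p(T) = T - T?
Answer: -12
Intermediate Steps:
p(T) = 0
V(F) = 1/(-5 + F)
a = 1 (a = 1/(1 + 0) = 1/1 = 1)
a*(V(4) - 11) = 1*(1/(-5 + 4) - 11) = 1*(1/(-1) - 11) = 1*(-1 - 11) = 1*(-12) = -12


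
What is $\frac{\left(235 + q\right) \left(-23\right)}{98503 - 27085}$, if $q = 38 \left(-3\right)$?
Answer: $- \frac{2783}{71418} \approx -0.038968$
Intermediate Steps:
$q = -114$
$\frac{\left(235 + q\right) \left(-23\right)}{98503 - 27085} = \frac{\left(235 - 114\right) \left(-23\right)}{98503 - 27085} = \frac{121 \left(-23\right)}{98503 - 27085} = - \frac{2783}{71418}$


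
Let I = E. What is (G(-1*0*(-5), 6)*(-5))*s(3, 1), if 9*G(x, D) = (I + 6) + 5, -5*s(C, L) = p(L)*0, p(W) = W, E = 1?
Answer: 0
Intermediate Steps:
I = 1
s(C, L) = 0 (s(C, L) = -L*0/5 = -⅕*0 = 0)
G(x, D) = 4/3 (G(x, D) = ((1 + 6) + 5)/9 = (7 + 5)/9 = (⅑)*12 = 4/3)
(G(-1*0*(-5), 6)*(-5))*s(3, 1) = ((4/3)*(-5))*0 = -20/3*0 = 0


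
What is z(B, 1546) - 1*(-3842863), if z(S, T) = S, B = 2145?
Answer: 3845008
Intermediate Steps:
z(B, 1546) - 1*(-3842863) = 2145 - 1*(-3842863) = 2145 + 3842863 = 3845008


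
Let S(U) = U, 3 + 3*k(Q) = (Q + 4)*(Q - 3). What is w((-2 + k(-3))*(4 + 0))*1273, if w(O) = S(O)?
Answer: -25460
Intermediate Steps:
k(Q) = -1 + (-3 + Q)*(4 + Q)/3 (k(Q) = -1 + ((Q + 4)*(Q - 3))/3 = -1 + ((4 + Q)*(-3 + Q))/3 = -1 + ((-3 + Q)*(4 + Q))/3 = -1 + (-3 + Q)*(4 + Q)/3)
w(O) = O
w((-2 + k(-3))*(4 + 0))*1273 = ((-2 + (-5 + (⅓)*(-3) + (⅓)*(-3)²))*(4 + 0))*1273 = ((-2 + (-5 - 1 + (⅓)*9))*4)*1273 = ((-2 + (-5 - 1 + 3))*4)*1273 = ((-2 - 3)*4)*1273 = -5*4*1273 = -20*1273 = -25460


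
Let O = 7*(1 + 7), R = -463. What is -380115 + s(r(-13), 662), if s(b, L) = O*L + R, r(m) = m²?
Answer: -343506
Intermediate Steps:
O = 56 (O = 7*8 = 56)
s(b, L) = -463 + 56*L (s(b, L) = 56*L - 463 = -463 + 56*L)
-380115 + s(r(-13), 662) = -380115 + (-463 + 56*662) = -380115 + (-463 + 37072) = -380115 + 36609 = -343506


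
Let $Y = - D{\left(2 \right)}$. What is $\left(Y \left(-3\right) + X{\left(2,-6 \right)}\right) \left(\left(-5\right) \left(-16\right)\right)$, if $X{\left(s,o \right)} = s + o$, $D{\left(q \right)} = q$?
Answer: $160$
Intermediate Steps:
$X{\left(s,o \right)} = o + s$
$Y = -2$ ($Y = \left(-1\right) 2 = -2$)
$\left(Y \left(-3\right) + X{\left(2,-6 \right)}\right) \left(\left(-5\right) \left(-16\right)\right) = \left(\left(-2\right) \left(-3\right) + \left(-6 + 2\right)\right) \left(\left(-5\right) \left(-16\right)\right) = \left(6 - 4\right) 80 = 2 \cdot 80 = 160$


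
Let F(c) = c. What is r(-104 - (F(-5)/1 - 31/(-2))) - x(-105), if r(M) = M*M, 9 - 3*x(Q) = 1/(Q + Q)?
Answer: 16515133/1260 ≈ 13107.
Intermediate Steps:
x(Q) = 3 - 1/(6*Q) (x(Q) = 3 - 1/(3*(Q + Q)) = 3 - 1/(2*Q)/3 = 3 - 1/(6*Q))
r(M) = M²
r(-104 - (F(-5)/1 - 31/(-2))) - x(-105) = (-104 - (-5/1 - 31/(-2)))² - (3 - ⅙/(-105)) = (-104 - (-5*1 - 31*(-½)))² - (3 - ⅙*(-1/105)) = (-104 - (-5 + 31/2))² - (3 + 1/630) = (-104 - 1*21/2)² - 1*1891/630 = (-104 - 21/2)² - 1891/630 = (-229/2)² - 1891/630 = 52441/4 - 1891/630 = 16515133/1260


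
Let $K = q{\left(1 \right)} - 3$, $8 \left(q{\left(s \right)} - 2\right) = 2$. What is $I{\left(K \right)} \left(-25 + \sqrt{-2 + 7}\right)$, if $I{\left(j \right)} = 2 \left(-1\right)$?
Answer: $50 - 2 \sqrt{5} \approx 45.528$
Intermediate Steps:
$q{\left(s \right)} = \frac{9}{4}$ ($q{\left(s \right)} = 2 + \frac{1}{8} \cdot 2 = 2 + \frac{1}{4} = \frac{9}{4}$)
$K = - \frac{3}{4}$ ($K = \frac{9}{4} - 3 = - \frac{3}{4} \approx -0.75$)
$I{\left(j \right)} = -2$
$I{\left(K \right)} \left(-25 + \sqrt{-2 + 7}\right) = - 2 \left(-25 + \sqrt{-2 + 7}\right) = - 2 \left(-25 + \sqrt{5}\right) = 50 - 2 \sqrt{5}$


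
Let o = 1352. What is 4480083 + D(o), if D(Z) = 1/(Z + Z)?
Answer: 12114144433/2704 ≈ 4.4801e+6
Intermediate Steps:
D(Z) = 1/(2*Z)
4480083 + D(o) = 4480083 + (½)/1352 = 4480083 + (½)*(1/1352) = 4480083 + 1/2704 = 12114144433/2704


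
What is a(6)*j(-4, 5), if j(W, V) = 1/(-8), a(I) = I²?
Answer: -9/2 ≈ -4.5000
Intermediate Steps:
j(W, V) = -⅛
a(6)*j(-4, 5) = 6²*(-⅛) = 36*(-⅛) = -9/2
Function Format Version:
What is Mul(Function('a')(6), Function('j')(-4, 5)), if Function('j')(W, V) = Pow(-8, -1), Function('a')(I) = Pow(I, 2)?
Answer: Rational(-9, 2) ≈ -4.5000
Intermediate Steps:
Function('j')(W, V) = Rational(-1, 8)
Mul(Function('a')(6), Function('j')(-4, 5)) = Mul(Pow(6, 2), Rational(-1, 8)) = Mul(36, Rational(-1, 8)) = Rational(-9, 2)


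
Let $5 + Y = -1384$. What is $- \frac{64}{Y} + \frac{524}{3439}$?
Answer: $\frac{947932}{4776771} \approx 0.19845$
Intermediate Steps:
$Y = -1389$ ($Y = -5 - 1384 = -1389$)
$- \frac{64}{Y} + \frac{524}{3439} = - \frac{64}{-1389} + \frac{524}{3439} = \left(-64\right) \left(- \frac{1}{1389}\right) + 524 \cdot \frac{1}{3439} = \frac{64}{1389} + \frac{524}{3439} = \frac{947932}{4776771}$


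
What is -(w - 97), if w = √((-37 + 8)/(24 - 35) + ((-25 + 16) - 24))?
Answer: 97 - I*√3674/11 ≈ 97.0 - 5.5103*I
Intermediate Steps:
w = I*√3674/11 (w = √(-29/(-11) + (-9 - 24)) = √(-29*(-1/11) - 33) = √(29/11 - 33) = √(-334/11) = I*√3674/11 ≈ 5.5103*I)
-(w - 97) = -(I*√3674/11 - 97) = -(-97 + I*√3674/11) = 97 - I*√3674/11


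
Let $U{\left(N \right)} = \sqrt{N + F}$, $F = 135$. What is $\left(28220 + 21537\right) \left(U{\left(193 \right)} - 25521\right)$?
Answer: $-1269848397 + 99514 \sqrt{82} \approx -1.2689 \cdot 10^{9}$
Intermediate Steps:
$U{\left(N \right)} = \sqrt{135 + N}$ ($U{\left(N \right)} = \sqrt{N + 135} = \sqrt{135 + N}$)
$\left(28220 + 21537\right) \left(U{\left(193 \right)} - 25521\right) = \left(28220 + 21537\right) \left(\sqrt{135 + 193} - 25521\right) = 49757 \left(\sqrt{328} - 25521\right) = 49757 \left(2 \sqrt{82} - 25521\right) = 49757 \left(-25521 + 2 \sqrt{82}\right) = -1269848397 + 99514 \sqrt{82}$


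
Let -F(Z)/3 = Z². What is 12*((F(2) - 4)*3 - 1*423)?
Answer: -5652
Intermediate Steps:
F(Z) = -3*Z²
12*((F(2) - 4)*3 - 1*423) = 12*((-3*2² - 4)*3 - 1*423) = 12*((-3*4 - 4)*3 - 423) = 12*((-12 - 4)*3 - 423) = 12*(-16*3 - 423) = 12*(-48 - 423) = 12*(-471) = -5652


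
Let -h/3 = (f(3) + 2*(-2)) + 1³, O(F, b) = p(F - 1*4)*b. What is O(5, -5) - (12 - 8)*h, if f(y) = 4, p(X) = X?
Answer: 7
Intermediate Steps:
O(F, b) = b*(-4 + F) (O(F, b) = (F - 1*4)*b = (F - 4)*b = (-4 + F)*b = b*(-4 + F))
h = -3 (h = -3*((4 + 2*(-2)) + 1³) = -3*((4 - 4) + 1) = -3*(0 + 1) = -3*1 = -3)
O(5, -5) - (12 - 8)*h = -5*(-4 + 5) - (12 - 8)*(-3) = -5*1 - 4*(-3) = -5 - 1*(-12) = -5 + 12 = 7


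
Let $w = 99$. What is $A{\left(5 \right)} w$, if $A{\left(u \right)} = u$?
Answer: $495$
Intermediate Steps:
$A{\left(5 \right)} w = 5 \cdot 99 = 495$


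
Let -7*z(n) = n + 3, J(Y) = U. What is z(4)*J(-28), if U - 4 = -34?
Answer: 30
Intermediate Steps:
U = -30 (U = 4 - 34 = -30)
J(Y) = -30
z(n) = -3/7 - n/7 (z(n) = -(n + 3)/7 = -(3 + n)/7 = -3/7 - n/7)
z(4)*J(-28) = (-3/7 - ⅐*4)*(-30) = (-3/7 - 4/7)*(-30) = -1*(-30) = 30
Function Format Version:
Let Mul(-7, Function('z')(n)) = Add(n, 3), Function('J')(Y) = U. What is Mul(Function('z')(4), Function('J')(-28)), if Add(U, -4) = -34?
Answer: 30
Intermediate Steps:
U = -30 (U = Add(4, -34) = -30)
Function('J')(Y) = -30
Function('z')(n) = Add(Rational(-3, 7), Mul(Rational(-1, 7), n)) (Function('z')(n) = Mul(Rational(-1, 7), Add(n, 3)) = Mul(Rational(-1, 7), Add(3, n)) = Add(Rational(-3, 7), Mul(Rational(-1, 7), n)))
Mul(Function('z')(4), Function('J')(-28)) = Mul(Add(Rational(-3, 7), Mul(Rational(-1, 7), 4)), -30) = Mul(Add(Rational(-3, 7), Rational(-4, 7)), -30) = Mul(-1, -30) = 30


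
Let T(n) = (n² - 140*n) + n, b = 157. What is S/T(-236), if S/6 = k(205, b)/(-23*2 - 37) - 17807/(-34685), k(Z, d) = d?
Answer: -1983782/21231555625 ≈ -9.3436e-5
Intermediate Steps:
S = -23805384/2878855 (S = 6*(157/(-23*2 - 37) - 17807/(-34685)) = 6*(157/(-46 - 37) - 17807*(-1/34685)) = 6*(157/(-83) + 17807/34685) = 6*(157*(-1/83) + 17807/34685) = 6*(-157/83 + 17807/34685) = 6*(-3967564/2878855) = -23805384/2878855 ≈ -8.2690)
T(n) = n² - 139*n
S/T(-236) = -23805384*(-1/(236*(-139 - 236)))/2878855 = -23805384/(2878855*((-236*(-375)))) = -23805384/2878855/88500 = -23805384/2878855*1/88500 = -1983782/21231555625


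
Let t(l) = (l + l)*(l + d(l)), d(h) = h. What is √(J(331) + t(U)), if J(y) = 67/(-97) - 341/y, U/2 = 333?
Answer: √1828973801002398/32107 ≈ 1332.0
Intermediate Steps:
U = 666 (U = 2*333 = 666)
t(l) = 4*l² (t(l) = (l + l)*(l + l) = (2*l)*(2*l) = 4*l²)
J(y) = -67/97 - 341/y (J(y) = 67*(-1/97) - 341/y = -67/97 - 341/y)
√(J(331) + t(U)) = √((-67/97 - 341/331) + 4*666²) = √((-67/97 - 341*1/331) + 4*443556) = √((-67/97 - 341/331) + 1774224) = √(-55254/32107 + 1774224) = √(56964954714/32107) = √1828973801002398/32107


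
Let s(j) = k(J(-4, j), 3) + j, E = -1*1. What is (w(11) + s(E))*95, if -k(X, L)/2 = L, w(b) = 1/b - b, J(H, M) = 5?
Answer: -18715/11 ≈ -1701.4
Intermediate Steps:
k(X, L) = -2*L
E = -1
s(j) = -6 + j (s(j) = -2*3 + j = -6 + j)
(w(11) + s(E))*95 = ((1/11 - 1*11) + (-6 - 1))*95 = ((1/11 - 11) - 7)*95 = (-120/11 - 7)*95 = -197/11*95 = -18715/11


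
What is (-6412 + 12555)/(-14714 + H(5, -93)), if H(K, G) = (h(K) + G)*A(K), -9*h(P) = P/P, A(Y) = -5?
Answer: -55287/128236 ≈ -0.43113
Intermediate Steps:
h(P) = -⅑ (h(P) = -P/(9*P) = -⅑*1 = -⅑)
H(K, G) = 5/9 - 5*G (H(K, G) = (-⅑ + G)*(-5) = 5/9 - 5*G)
(-6412 + 12555)/(-14714 + H(5, -93)) = (-6412 + 12555)/(-14714 + (5/9 - 5*(-93))) = 6143/(-14714 + (5/9 + 465)) = 6143/(-14714 + 4190/9) = 6143/(-128236/9) = 6143*(-9/128236) = -55287/128236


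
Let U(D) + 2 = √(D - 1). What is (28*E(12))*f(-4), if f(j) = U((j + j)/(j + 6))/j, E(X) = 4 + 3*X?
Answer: 560 - 280*I*√5 ≈ 560.0 - 626.1*I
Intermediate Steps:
U(D) = -2 + √(-1 + D) (U(D) = -2 + √(D - 1) = -2 + √(-1 + D))
f(j) = (-2 + √(-1 + 2*j/(6 + j)))/j (f(j) = (-2 + √(-1 + (j + j)/(j + 6)))/j = (-2 + √(-1 + (2*j)/(6 + j)))/j = (-2 + √(-1 + 2*j/(6 + j)))/j)
(28*E(12))*f(-4) = (28*(4 + 3*12))*((-2 + √((-6 - 4)/(6 - 4)))/(-4)) = (28*(4 + 36))*(-(-2 + √(-10/2))/4) = (28*40)*(-(-2 + √((½)*(-10)))/4) = 1120*(-(-2 + √(-5))/4) = 1120*(-(-2 + I*√5)/4) = 1120*(½ - I*√5/4) = 560 - 280*I*√5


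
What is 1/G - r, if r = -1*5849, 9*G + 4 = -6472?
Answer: 37878115/6476 ≈ 5849.0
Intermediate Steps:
G = -6476/9 (G = -4/9 + (⅑)*(-6472) = -4/9 - 6472/9 = -6476/9 ≈ -719.56)
r = -5849
1/G - r = 1/(-6476/9) - 1*(-5849) = -9/6476 + 5849 = 37878115/6476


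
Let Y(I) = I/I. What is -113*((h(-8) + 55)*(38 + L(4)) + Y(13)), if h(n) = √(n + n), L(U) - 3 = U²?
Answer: -354368 - 25764*I ≈ -3.5437e+5 - 25764.0*I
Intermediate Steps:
L(U) = 3 + U²
h(n) = √2*√n (h(n) = √(2*n) = √2*√n)
Y(I) = 1
-113*((h(-8) + 55)*(38 + L(4)) + Y(13)) = -113*((√2*√(-8) + 55)*(38 + (3 + 4²)) + 1) = -113*((√2*(2*I*√2) + 55)*(38 + (3 + 16)) + 1) = -113*((4*I + 55)*(38 + 19) + 1) = -113*((55 + 4*I)*57 + 1) = -113*((3135 + 228*I) + 1) = -113*(3136 + 228*I) = -354368 - 25764*I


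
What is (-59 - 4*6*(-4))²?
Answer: 1369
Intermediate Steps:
(-59 - 4*6*(-4))² = (-59 - 24*(-4))² = (-59 + 96)² = 37² = 1369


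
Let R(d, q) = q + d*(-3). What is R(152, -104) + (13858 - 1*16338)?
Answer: -3040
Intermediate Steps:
R(d, q) = q - 3*d
R(152, -104) + (13858 - 1*16338) = (-104 - 3*152) + (13858 - 1*16338) = (-104 - 456) + (13858 - 16338) = -560 - 2480 = -3040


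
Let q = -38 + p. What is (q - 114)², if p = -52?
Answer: 41616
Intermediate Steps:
q = -90 (q = -38 - 52 = -90)
(q - 114)² = (-90 - 114)² = (-204)² = 41616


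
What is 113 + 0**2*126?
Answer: 113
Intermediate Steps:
113 + 0**2*126 = 113 + 0*126 = 113 + 0 = 113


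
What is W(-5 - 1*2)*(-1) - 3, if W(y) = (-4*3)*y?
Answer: -87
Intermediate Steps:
W(y) = -12*y
W(-5 - 1*2)*(-1) - 3 = -12*(-5 - 1*2)*(-1) - 3 = -12*(-5 - 2)*(-1) - 3 = -12*(-7)*(-1) - 3 = 84*(-1) - 3 = -84 - 3 = -87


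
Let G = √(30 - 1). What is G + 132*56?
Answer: 7392 + √29 ≈ 7397.4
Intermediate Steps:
G = √29 ≈ 5.3852
G + 132*56 = √29 + 132*56 = √29 + 7392 = 7392 + √29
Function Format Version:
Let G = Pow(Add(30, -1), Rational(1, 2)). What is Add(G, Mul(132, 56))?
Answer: Add(7392, Pow(29, Rational(1, 2))) ≈ 7397.4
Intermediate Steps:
G = Pow(29, Rational(1, 2)) ≈ 5.3852
Add(G, Mul(132, 56)) = Add(Pow(29, Rational(1, 2)), Mul(132, 56)) = Add(Pow(29, Rational(1, 2)), 7392) = Add(7392, Pow(29, Rational(1, 2)))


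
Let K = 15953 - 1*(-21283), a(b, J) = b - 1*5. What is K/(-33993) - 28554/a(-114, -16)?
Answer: 322068346/1348389 ≈ 238.85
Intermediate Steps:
a(b, J) = -5 + b (a(b, J) = b - 5 = -5 + b)
K = 37236 (K = 15953 + 21283 = 37236)
K/(-33993) - 28554/a(-114, -16) = 37236/(-33993) - 28554/(-5 - 114) = 37236*(-1/33993) - 28554/(-119) = -12412/11331 - 28554*(-1/119) = -12412/11331 + 28554/119 = 322068346/1348389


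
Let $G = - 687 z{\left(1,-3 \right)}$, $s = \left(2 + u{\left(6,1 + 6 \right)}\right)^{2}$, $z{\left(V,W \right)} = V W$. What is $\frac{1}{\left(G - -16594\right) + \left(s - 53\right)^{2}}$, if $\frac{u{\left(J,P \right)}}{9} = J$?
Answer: $\frac{1}{9523544} \approx 1.05 \cdot 10^{-7}$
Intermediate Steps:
$u{\left(J,P \right)} = 9 J$
$s = 3136$ ($s = \left(2 + 9 \cdot 6\right)^{2} = \left(2 + 54\right)^{2} = 56^{2} = 3136$)
$G = 2061$ ($G = - 687 \cdot 1 \left(-3\right) = \left(-687\right) \left(-3\right) = 2061$)
$\frac{1}{\left(G - -16594\right) + \left(s - 53\right)^{2}} = \frac{1}{\left(2061 - -16594\right) + \left(3136 - 53\right)^{2}} = \frac{1}{\left(2061 + 16594\right) + 3083^{2}} = \frac{1}{18655 + 9504889} = \frac{1}{9523544}$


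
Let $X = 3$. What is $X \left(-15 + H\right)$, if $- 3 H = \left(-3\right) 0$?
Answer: $-45$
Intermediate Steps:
$H = 0$ ($H = - \frac{\left(-3\right) 0}{3} = \left(- \frac{1}{3}\right) 0 = 0$)
$X \left(-15 + H\right) = 3 \left(-15 + 0\right) = 3 \left(-15\right) = -45$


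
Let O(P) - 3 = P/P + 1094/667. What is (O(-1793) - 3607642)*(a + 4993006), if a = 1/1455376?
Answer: -4371453818797403654291/242683948 ≈ -1.8013e+13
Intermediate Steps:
O(P) = 3762/667 (O(P) = 3 + (P/P + 1094/667) = 3 + (1 + 1094*(1/667)) = 3 + (1 + 1094/667) = 3 + 1761/667 = 3762/667)
a = 1/1455376 ≈ 6.8711e-7
(O(-1793) - 3607642)*(a + 4993006) = (3762/667 - 3607642)*(1/1455376 + 4993006) = -2406293452/667*7266701100257/1455376 = -4371453818797403654291/242683948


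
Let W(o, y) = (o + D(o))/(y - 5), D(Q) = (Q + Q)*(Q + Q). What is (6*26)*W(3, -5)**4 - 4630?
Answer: 78649199/2500 ≈ 31460.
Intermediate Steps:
D(Q) = 4*Q**2 (D(Q) = (2*Q)*(2*Q) = 4*Q**2)
W(o, y) = (o + 4*o**2)/(-5 + y) (W(o, y) = (o + 4*o**2)/(y - 5) = (o + 4*o**2)/(-5 + y))
(6*26)*W(3, -5)**4 - 4630 = (6*26)*(3*(1 + 4*3)/(-5 - 5))**4 - 4630 = 156*(3*(1 + 12)/(-10))**4 - 4630 = 156*(3*(-1/10)*13)**4 - 4630 = 156*(-39/10)**4 - 4630 = 156*(2313441/10000) - 4630 = 90224199/2500 - 4630 = 78649199/2500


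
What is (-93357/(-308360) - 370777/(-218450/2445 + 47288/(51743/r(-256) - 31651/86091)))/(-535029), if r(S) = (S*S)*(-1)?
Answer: -5715581057559738438329/326841657713161715068770280 ≈ -1.7487e-5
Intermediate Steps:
r(S) = -S² (r(S) = S²*(-1) = -S²)
(-93357/(-308360) - 370777/(-218450/2445 + 47288/(51743/r(-256) - 31651/86091)))/(-535029) = (-93357/(-308360) - 370777/(-218450/2445 + 47288/(51743/((-1*(-256)²)) - 31651/86091)))/(-535029) = (-93357*(-1/308360) - 370777/(-218450*1/2445 + 47288/(51743/((-1*65536)) - 31651*1/86091)))*(-1/535029) = (93357/308360 - 370777/(-43690/489 + 47288/(51743/(-65536) - 31651/86091)))*(-1/535029) = (93357/308360 - 370777/(-43690/489 + 47288/(51743*(-1/65536) - 31651/86091)))*(-1/535029) = (93357/308360 - 370777/(-43690/489 + 47288/(-51743/65536 - 31651/86091)))*(-1/535029) = (93357/308360 - 370777/(-43690/489 + 47288/(-6528886549/5642059776)))*(-1/535029) = (93357/308360 - 370777/(-43690/489 + 47288*(-5642059776/6528886549)))*(-1/535029) = (93357/308360 - 370777/(-43690/489 - 266801722687488/6528886549))*(-1/535029) = (93357/308360 - 370777/(-130751289447507442/3192625522461))*(-1/535029) = (93357/308360 - 370777*(-3192625522461/130751289447507442))*(-1/535029) = (93357/308360 + 1183752113341522197/130751289447507442)*(-1/535029) = (188614174899471368464857/20159233807016697407560)*(-1/535029) = -5715581057559738438329/326841657713161715068770280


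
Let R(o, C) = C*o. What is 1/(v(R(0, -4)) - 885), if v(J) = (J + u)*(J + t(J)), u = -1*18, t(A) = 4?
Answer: -1/957 ≈ -0.0010449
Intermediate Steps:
u = -18
v(J) = (-18 + J)*(4 + J) (v(J) = (J - 18)*(J + 4) = (-18 + J)*(4 + J))
1/(v(R(0, -4)) - 885) = 1/((-72 + (-4*0)² - (-56)*0) - 885) = 1/((-72 + 0² - 14*0) - 885) = 1/((-72 + 0 + 0) - 885) = 1/(-72 - 885) = 1/(-957) = -1/957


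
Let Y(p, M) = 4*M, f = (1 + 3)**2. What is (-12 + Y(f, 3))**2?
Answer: 0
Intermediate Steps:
f = 16 (f = 4**2 = 16)
(-12 + Y(f, 3))**2 = (-12 + 4*3)**2 = (-12 + 12)**2 = 0**2 = 0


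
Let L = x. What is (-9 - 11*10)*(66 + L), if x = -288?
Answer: 26418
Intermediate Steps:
L = -288
(-9 - 11*10)*(66 + L) = (-9 - 11*10)*(66 - 288) = (-9 - 110)*(-222) = -119*(-222) = 26418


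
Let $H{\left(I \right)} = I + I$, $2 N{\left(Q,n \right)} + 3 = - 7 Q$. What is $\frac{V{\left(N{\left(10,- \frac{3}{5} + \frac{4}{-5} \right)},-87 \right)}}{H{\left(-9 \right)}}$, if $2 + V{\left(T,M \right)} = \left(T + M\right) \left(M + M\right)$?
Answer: $- \frac{21487}{18} \approx -1193.7$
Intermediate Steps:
$N{\left(Q,n \right)} = - \frac{3}{2} - \frac{7 Q}{2}$ ($N{\left(Q,n \right)} = - \frac{3}{2} + \frac{\left(-7\right) Q}{2} = - \frac{3}{2} - \frac{7 Q}{2}$)
$V{\left(T,M \right)} = -2 + 2 M \left(M + T\right)$ ($V{\left(T,M \right)} = -2 + \left(T + M\right) \left(M + M\right) = -2 + \left(M + T\right) 2 M = -2 + 2 M \left(M + T\right)$)
$H{\left(I \right)} = 2 I$
$\frac{V{\left(N{\left(10,- \frac{3}{5} + \frac{4}{-5} \right)},-87 \right)}}{H{\left(-9 \right)}} = \frac{-2 + 2 \left(-87\right)^{2} + 2 \left(-87\right) \left(- \frac{3}{2} - 35\right)}{2 \left(-9\right)} = \frac{-2 + 2 \cdot 7569 + 2 \left(-87\right) \left(- \frac{3}{2} - 35\right)}{-18} = \left(-2 + 15138 + 2 \left(-87\right) \left(- \frac{73}{2}\right)\right) \left(- \frac{1}{18}\right) = \left(-2 + 15138 + 6351\right) \left(- \frac{1}{18}\right) = 21487 \left(- \frac{1}{18}\right) = - \frac{21487}{18}$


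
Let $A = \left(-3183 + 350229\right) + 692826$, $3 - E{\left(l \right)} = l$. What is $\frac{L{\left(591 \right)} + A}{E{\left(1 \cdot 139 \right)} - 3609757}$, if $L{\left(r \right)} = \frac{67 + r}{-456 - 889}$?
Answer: $- \frac{1398627182}{4855306085} \approx -0.28806$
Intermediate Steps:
$E{\left(l \right)} = 3 - l$
$L{\left(r \right)} = - \frac{67}{1345} - \frac{r}{1345}$ ($L{\left(r \right)} = \frac{67 + r}{-1345} = \left(67 + r\right) \left(- \frac{1}{1345}\right) = - \frac{67}{1345} - \frac{r}{1345}$)
$A = 1039872$ ($A = 347046 + 692826 = 1039872$)
$\frac{L{\left(591 \right)} + A}{E{\left(1 \cdot 139 \right)} - 3609757} = \frac{\left(- \frac{67}{1345} - \frac{591}{1345}\right) + 1039872}{\left(3 - 1 \cdot 139\right) - 3609757} = \frac{\left(- \frac{67}{1345} - \frac{591}{1345}\right) + 1039872}{\left(3 - 139\right) - 3609757} = \frac{- \frac{658}{1345} + 1039872}{\left(3 - 139\right) - 3609757} = \frac{1398627182}{1345 \left(-136 - 3609757\right)} = \frac{1398627182}{1345 \left(-3609893\right)} = \frac{1398627182}{1345} \left(- \frac{1}{3609893}\right) = - \frac{1398627182}{4855306085}$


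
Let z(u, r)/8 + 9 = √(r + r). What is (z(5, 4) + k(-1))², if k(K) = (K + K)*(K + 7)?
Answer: 7568 - 2688*√2 ≈ 3766.6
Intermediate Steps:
z(u, r) = -72 + 8*√2*√r (z(u, r) = -72 + 8*√(r + r) = -72 + 8*√(2*r) = -72 + 8*(√2*√r) = -72 + 8*√2*√r)
k(K) = 2*K*(7 + K) (k(K) = (2*K)*(7 + K) = 2*K*(7 + K))
(z(5, 4) + k(-1))² = ((-72 + 8*√2*√4) + 2*(-1)*(7 - 1))² = ((-72 + 8*√2*2) + 2*(-1)*6)² = ((-72 + 16*√2) - 12)² = (-84 + 16*√2)²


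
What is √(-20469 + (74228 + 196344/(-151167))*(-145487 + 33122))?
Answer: I*√21176967046896590889/50389 ≈ 91326.0*I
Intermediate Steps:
√(-20469 + (74228 + 196344/(-151167))*(-145487 + 33122)) = √(-20469 + (74228 + 196344*(-1/151167))*(-112365)) = √(-20469 + (74228 - 65448/50389)*(-112365)) = √(-20469 + (3740209244/50389)*(-112365)) = √(-20469 - 420268611702060/50389) = √(-420269643114501/50389) = I*√21176967046896590889/50389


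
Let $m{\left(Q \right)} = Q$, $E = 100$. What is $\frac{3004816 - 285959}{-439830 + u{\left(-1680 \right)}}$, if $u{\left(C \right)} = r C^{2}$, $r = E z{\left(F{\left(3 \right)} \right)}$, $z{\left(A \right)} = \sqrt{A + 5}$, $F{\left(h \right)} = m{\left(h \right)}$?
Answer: $\frac{1476339351}{786759441172310} + \frac{1705267110400 \sqrt{2}}{708083497055079} \approx 0.0034077$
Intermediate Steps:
$F{\left(h \right)} = h$
$z{\left(A \right)} = \sqrt{5 + A}$
$r = 200 \sqrt{2}$ ($r = 100 \sqrt{5 + 3} = 100 \sqrt{8} = 100 \cdot 2 \sqrt{2} = 200 \sqrt{2} \approx 282.84$)
$u{\left(C \right)} = 200 \sqrt{2} C^{2}$
$\frac{3004816 - 285959}{-439830 + u{\left(-1680 \right)}} = \frac{3004816 - 285959}{-439830 + 200 \sqrt{2} \left(-1680\right)^{2}} = \frac{2718857}{-439830 + 200 \sqrt{2} \cdot 2822400} = \frac{2718857}{-439830 + 564480000 \sqrt{2}}$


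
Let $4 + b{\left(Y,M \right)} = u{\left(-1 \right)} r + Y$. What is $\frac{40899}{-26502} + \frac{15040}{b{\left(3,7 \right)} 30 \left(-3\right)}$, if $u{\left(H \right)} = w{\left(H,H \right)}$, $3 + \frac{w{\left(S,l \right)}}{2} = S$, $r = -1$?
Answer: $- \frac{2020745}{79506} \approx -25.416$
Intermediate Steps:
$w{\left(S,l \right)} = -6 + 2 S$
$u{\left(H \right)} = -6 + 2 H$
$b{\left(Y,M \right)} = 4 + Y$ ($b{\left(Y,M \right)} = -4 + \left(\left(-6 + 2 \left(-1\right)\right) \left(-1\right) + Y\right) = -4 + \left(\left(-6 - 2\right) \left(-1\right) + Y\right) = -4 + \left(\left(-8\right) \left(-1\right) + Y\right) = -4 + \left(8 + Y\right) = 4 + Y$)
$\frac{40899}{-26502} + \frac{15040}{b{\left(3,7 \right)} 30 \left(-3\right)} = \frac{40899}{-26502} + \frac{15040}{\left(4 + 3\right) 30 \left(-3\right)} = 40899 \left(- \frac{1}{26502}\right) + \frac{15040}{7 \cdot 30 \left(-3\right)} = - \frac{13633}{8834} + \frac{15040}{210 \left(-3\right)} = - \frac{13633}{8834} + \frac{15040}{-630} = - \frac{13633}{8834} + 15040 \left(- \frac{1}{630}\right) = - \frac{13633}{8834} - \frac{1504}{63} = - \frac{2020745}{79506}$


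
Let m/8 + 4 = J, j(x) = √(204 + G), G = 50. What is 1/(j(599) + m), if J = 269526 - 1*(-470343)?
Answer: 2959460/17516806983073 - √254/35033613966146 ≈ 1.6895e-7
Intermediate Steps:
J = 739869 (J = 269526 + 470343 = 739869)
j(x) = √254 (j(x) = √(204 + 50) = √254)
m = 5918920 (m = -32 + 8*739869 = -32 + 5918952 = 5918920)
1/(j(599) + m) = 1/(√254 + 5918920) = 1/(5918920 + √254)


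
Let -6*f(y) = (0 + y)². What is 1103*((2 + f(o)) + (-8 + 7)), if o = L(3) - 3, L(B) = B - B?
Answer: -1103/2 ≈ -551.50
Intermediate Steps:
L(B) = 0
o = -3 (o = 0 - 3 = -3)
f(y) = -y²/6 (f(y) = -(0 + y)²/6 = -y²/6)
1103*((2 + f(o)) + (-8 + 7)) = 1103*((2 - ⅙*(-3)²) + (-8 + 7)) = 1103*((2 - ⅙*9) - 1) = 1103*((2 - 3/2) - 1) = 1103*(½ - 1) = 1103*(-½) = -1103/2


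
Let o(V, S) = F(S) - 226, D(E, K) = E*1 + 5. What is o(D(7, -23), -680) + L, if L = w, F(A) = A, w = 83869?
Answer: 82963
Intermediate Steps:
D(E, K) = 5 + E (D(E, K) = E + 5 = 5 + E)
L = 83869
o(V, S) = -226 + S (o(V, S) = S - 226 = -226 + S)
o(D(7, -23), -680) + L = (-226 - 680) + 83869 = -906 + 83869 = 82963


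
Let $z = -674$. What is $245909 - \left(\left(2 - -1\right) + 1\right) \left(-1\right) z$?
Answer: $243213$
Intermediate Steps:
$245909 - \left(\left(2 - -1\right) + 1\right) \left(-1\right) z = 245909 - \left(\left(2 - -1\right) + 1\right) \left(-1\right) \left(-674\right) = 245909 - \left(\left(2 + 1\right) + 1\right) \left(-1\right) \left(-674\right) = 245909 - \left(3 + 1\right) \left(-1\right) \left(-674\right) = 245909 - 4 \left(-1\right) \left(-674\right) = 245909 - \left(-4\right) \left(-674\right) = 245909 - 2696 = 243213$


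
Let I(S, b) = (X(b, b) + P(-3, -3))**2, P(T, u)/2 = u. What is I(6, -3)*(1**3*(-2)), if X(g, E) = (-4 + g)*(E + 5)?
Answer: -800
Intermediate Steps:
X(g, E) = (-4 + g)*(5 + E)
P(T, u) = 2*u
I(S, b) = (-26 + b + b**2)**2 (I(S, b) = ((-20 - 4*b + 5*b + b*b) + 2*(-3))**2 = ((-20 - 4*b + 5*b + b**2) - 6)**2 = ((-20 + b + b**2) - 6)**2 = (-26 + b + b**2)**2)
I(6, -3)*(1**3*(-2)) = (-26 - 3 + (-3)**2)**2*(1**3*(-2)) = (-26 - 3 + 9)**2*(1*(-2)) = (-20)**2*(-2) = 400*(-2) = -800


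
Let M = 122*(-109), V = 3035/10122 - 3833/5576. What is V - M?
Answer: 375260431295/28220136 ≈ 13298.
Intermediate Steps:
V = -10937233/28220136 (V = 3035*(1/10122) - 3833*1/5576 = 3035/10122 - 3833/5576 = -10937233/28220136 ≈ -0.38757)
M = -13298
V - M = -10937233/28220136 - 1*(-13298) = -10937233/28220136 + 13298 = 375260431295/28220136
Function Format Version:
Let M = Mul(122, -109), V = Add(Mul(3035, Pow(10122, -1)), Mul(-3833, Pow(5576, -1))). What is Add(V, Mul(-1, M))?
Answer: Rational(375260431295, 28220136) ≈ 13298.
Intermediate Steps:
V = Rational(-10937233, 28220136) (V = Add(Mul(3035, Rational(1, 10122)), Mul(-3833, Rational(1, 5576))) = Add(Rational(3035, 10122), Rational(-3833, 5576)) = Rational(-10937233, 28220136) ≈ -0.38757)
M = -13298
Add(V, Mul(-1, M)) = Add(Rational(-10937233, 28220136), Mul(-1, -13298)) = Add(Rational(-10937233, 28220136), 13298) = Rational(375260431295, 28220136)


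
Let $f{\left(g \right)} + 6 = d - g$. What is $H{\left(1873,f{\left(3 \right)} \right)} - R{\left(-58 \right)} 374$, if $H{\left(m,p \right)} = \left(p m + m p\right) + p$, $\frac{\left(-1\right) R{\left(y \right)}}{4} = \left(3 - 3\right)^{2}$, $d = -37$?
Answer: $-172362$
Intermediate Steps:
$f{\left(g \right)} = -43 - g$ ($f{\left(g \right)} = -6 - \left(37 + g\right) = -43 - g$)
$R{\left(y \right)} = 0$ ($R{\left(y \right)} = - 4 \left(3 - 3\right)^{2} = - 4 \cdot 0^{2} = \left(-4\right) 0 = 0$)
$H{\left(m,p \right)} = p + 2 m p$ ($H{\left(m,p \right)} = \left(m p + m p\right) + p = 2 m p + p = p + 2 m p$)
$H{\left(1873,f{\left(3 \right)} \right)} - R{\left(-58 \right)} 374 = \left(-43 - 3\right) \left(1 + 2 \cdot 1873\right) - 0 \cdot 374 = \left(-43 - 3\right) \left(1 + 3746\right) - 0 = \left(-46\right) 3747 + 0 = -172362 + 0 = -172362$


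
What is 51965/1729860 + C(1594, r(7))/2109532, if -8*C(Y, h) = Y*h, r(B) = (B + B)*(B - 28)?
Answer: 21095616425/364919502552 ≈ 0.057809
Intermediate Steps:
r(B) = 2*B*(-28 + B) (r(B) = (2*B)*(-28 + B) = 2*B*(-28 + B))
C(Y, h) = -Y*h/8
51965/1729860 + C(1594, r(7))/2109532 = 51965/1729860 - ⅛*1594*2*7*(-28 + 7)/2109532 = 51965*(1/1729860) - ⅛*1594*2*7*(-21)*(1/2109532) = 10393/345972 - ⅛*1594*(-294)*(1/2109532) = 10393/345972 + (117159/2)*(1/2109532) = 10393/345972 + 117159/4219064 = 21095616425/364919502552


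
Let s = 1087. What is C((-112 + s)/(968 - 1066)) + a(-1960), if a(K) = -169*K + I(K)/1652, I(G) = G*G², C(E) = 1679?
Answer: -249269779/59 ≈ -4.2249e+6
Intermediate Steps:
I(G) = G³
a(K) = -169*K + K³/1652
C((-112 + s)/(968 - 1066)) + a(-1960) = 1679 + (1/1652)*(-1960)*(-279188 + (-1960)²) = 1679 + (1/1652)*(-1960)*(-279188 + 3841600) = 1679 + (1/1652)*(-1960)*3562412 = 1679 - 249368840/59 = -249269779/59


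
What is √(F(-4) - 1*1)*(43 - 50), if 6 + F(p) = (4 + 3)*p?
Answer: -7*I*√35 ≈ -41.413*I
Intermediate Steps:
F(p) = -6 + 7*p (F(p) = -6 + (4 + 3)*p = -6 + 7*p)
√(F(-4) - 1*1)*(43 - 50) = √((-6 + 7*(-4)) - 1*1)*(43 - 50) = √((-6 - 28) - 1)*(-7) = √(-34 - 1)*(-7) = √(-35)*(-7) = (I*√35)*(-7) = -7*I*√35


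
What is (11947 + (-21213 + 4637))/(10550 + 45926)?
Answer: -4629/56476 ≈ -0.081964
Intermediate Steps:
(11947 + (-21213 + 4637))/(10550 + 45926) = (11947 - 16576)/56476 = -4629*1/56476 = -4629/56476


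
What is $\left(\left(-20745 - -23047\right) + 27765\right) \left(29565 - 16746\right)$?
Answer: $385428873$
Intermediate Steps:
$\left(\left(-20745 - -23047\right) + 27765\right) \left(29565 - 16746\right) = \left(\left(-20745 + 23047\right) + 27765\right) 12819 = \left(2302 + 27765\right) 12819 = 30067 \cdot 12819 = 385428873$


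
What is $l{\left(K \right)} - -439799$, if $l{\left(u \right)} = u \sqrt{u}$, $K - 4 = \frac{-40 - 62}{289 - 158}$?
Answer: $439799 + \frac{422 \sqrt{55282}}{17161} \approx 4.3981 \cdot 10^{5}$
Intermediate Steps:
$K = \frac{422}{131}$ ($K = 4 + \frac{-40 - 62}{289 - 158} = 4 - \frac{102}{131} = \frac{422}{131} \approx 3.2214$)
$l{\left(u \right)} = u^{\frac{3}{2}}$
$l{\left(K \right)} - -439799 = \left(\frac{422}{131}\right)^{\frac{3}{2}} - -439799 = \frac{422 \sqrt{55282}}{17161} + 439799 = 439799 + \frac{422 \sqrt{55282}}{17161}$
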